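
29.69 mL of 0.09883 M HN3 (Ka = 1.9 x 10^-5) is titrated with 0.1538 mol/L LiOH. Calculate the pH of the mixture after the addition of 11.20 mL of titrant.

Initial n(HN3) = 0.09883 x 0.02969 = 0.002934 mol.
n(LiOH) added = 0.1538 x 0.01120 = 0.001723 mol, converting that many moles of HN3 to N3-.
Remaining n(HN3) = 0.001212 mol; n(N3-) = 0.001723 mol.
By Henderson-Hasselbalch, pH = pKa + log([A^-]/[HA]) = 4.72 + log(0.001723/0.001212) = 4.72 + (+0.15) = 4.87.

4.87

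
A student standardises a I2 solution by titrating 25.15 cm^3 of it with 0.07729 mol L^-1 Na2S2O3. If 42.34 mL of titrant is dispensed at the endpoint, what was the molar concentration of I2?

n(Na2S2O3) = 0.07729 x 0.04234 = 0.003272 mol.
From the balanced equation, 2 mol Na2S2O3 reacts with 1 mol I2, so n(I2) = 0.003272 x 1/2 = 0.001636 mol.
[I2] = 0.001636 / 0.02515 L = 0.0651 M.

0.0651 M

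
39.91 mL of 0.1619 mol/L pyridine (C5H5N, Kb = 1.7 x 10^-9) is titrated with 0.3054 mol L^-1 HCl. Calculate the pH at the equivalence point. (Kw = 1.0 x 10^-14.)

n(C5H5N) = 0.1619 x 0.03991 = 0.006461 mol; V(HCl) at equivalence = 0.006461/0.3054 = 0.02116 L.
At equivalence the base is fully converted to C5H5NH+; total volume = 0.06107 L, so [C5H5NH+] = 0.006461/0.06107 = 0.1058 M.
Ka(C5H5NH+) = Kw/Kb = 1.0e-14 / 1.7 x 10^-9 = 5.88e-6.
[H^+] = sqrt(Ka x [C5H5NH+]) = sqrt(5.88e-6 x 0.1058) = 0.000789 M.
pH = -log(0.000789) = 3.10.

3.10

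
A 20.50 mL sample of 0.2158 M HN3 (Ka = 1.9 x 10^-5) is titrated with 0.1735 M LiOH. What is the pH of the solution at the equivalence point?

8.85

n(HN3) = 0.2158 x 0.02050 = 0.004424 mol; V(LiOH) at equivalence = 0.004424/0.1735 = 0.02550 L.
At equivalence all the acid is converted to N3-; total volume = 0.02050 + 0.02550 = 0.04600 L, so [N3-] = 0.004424/0.04600 = 0.09618 M.
Kb = Kw/Ka = 1.0e-14 / 1.9 x 10^-5 = 5.26e-10.
[OH^-] = sqrt(Kb x [N3-]) = sqrt(5.26e-10 x 0.09618) = 7.11e-6 M.
pOH = 5.15, so pH = 14.00 - 5.15 = 8.85.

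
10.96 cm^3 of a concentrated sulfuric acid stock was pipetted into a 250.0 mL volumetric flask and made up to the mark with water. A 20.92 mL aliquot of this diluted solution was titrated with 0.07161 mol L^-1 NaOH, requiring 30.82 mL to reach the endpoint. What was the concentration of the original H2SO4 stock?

n(NaOH) = 0.07161 x 0.03082 = 0.002207 mol.
n(H2SO4) in the aliquot = 0.002207 x 1/2 = 0.001104 mol.
[diluted H2SO4] = 0.001104 / 0.02092 = 0.05275 M.
Dilution factor = 250.0/10.96 = 22.81, so [stock] = 0.05275 x 22.81 = 1.20 M.

1.20 M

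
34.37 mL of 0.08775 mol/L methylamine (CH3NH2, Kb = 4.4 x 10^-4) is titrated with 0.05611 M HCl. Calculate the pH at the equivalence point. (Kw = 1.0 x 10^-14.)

6.05

n(CH3NH2) = 0.08775 x 0.03437 = 0.003016 mol; V(HCl) at equivalence = 0.003016/0.05611 = 0.05375 L.
At equivalence the base is fully converted to CH3NH3+; total volume = 0.08812 L, so [CH3NH3+] = 0.003016/0.08812 = 0.03423 M.
Ka(CH3NH3+) = Kw/Kb = 1.0e-14 / 4.4 x 10^-4 = 2.27e-11.
[H^+] = sqrt(Ka x [CH3NH3+]) = sqrt(2.27e-11 x 0.03423) = 8.82e-7 M.
pH = -log(8.82e-7) = 6.05.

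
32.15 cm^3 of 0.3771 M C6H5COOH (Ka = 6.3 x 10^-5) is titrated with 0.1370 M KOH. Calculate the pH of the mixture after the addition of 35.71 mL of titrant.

4.03

Initial n(C6H5COOH) = 0.3771 x 0.03215 = 0.01212 mol.
n(KOH) added = 0.1370 x 0.03571 = 0.004892 mol, converting that many moles of C6H5COOH to C6H5COO-.
Remaining n(C6H5COOH) = 0.007231 mol; n(C6H5COO-) = 0.004892 mol.
By Henderson-Hasselbalch, pH = pKa + log([A^-]/[HA]) = 4.20 + log(0.004892/0.007231) = 4.20 + (-0.17) = 4.03.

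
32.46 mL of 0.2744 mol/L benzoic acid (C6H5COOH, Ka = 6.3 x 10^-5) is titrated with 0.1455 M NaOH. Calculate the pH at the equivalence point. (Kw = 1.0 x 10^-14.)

8.59

n(C6H5COOH) = 0.2744 x 0.03246 = 0.008907 mol; V(NaOH) at equivalence = 0.008907/0.1455 = 0.06122 L.
At equivalence all the acid is converted to C6H5COO-; total volume = 0.03246 + 0.06122 = 0.09368 L, so [C6H5COO-] = 0.008907/0.09368 = 0.09508 M.
Kb = Kw/Ka = 1.0e-14 / 6.3 x 10^-5 = 1.59e-10.
[OH^-] = sqrt(Kb x [C6H5COO-]) = sqrt(1.59e-10 x 0.09508) = 3.88e-6 M.
pOH = 5.41, so pH = 14.00 - 5.41 = 8.59.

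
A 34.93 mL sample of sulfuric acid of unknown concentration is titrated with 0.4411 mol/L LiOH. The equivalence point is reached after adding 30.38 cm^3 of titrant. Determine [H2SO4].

0.192 M

n(LiOH) delivered = 0.4411 x 0.03038 = 0.01340 mol.
The reaction is 1 H2SO4 + 2 LiOH, so n(H2SO4) = 0.01340 x 1/2 = 0.006700 mol.
[H2SO4] = 0.006700 mol / 0.03493 L = 0.192 M.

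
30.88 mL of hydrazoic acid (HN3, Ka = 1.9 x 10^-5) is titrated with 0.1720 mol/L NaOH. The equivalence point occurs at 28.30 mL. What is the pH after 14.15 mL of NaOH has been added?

4.72

14.15 mL is exactly half the equivalence volume (28.30/2), i.e. the half-equivalence point.
There, n(HA) = n(A^-), so pH = pKa = -log(1.9 x 10^-5) = 4.72.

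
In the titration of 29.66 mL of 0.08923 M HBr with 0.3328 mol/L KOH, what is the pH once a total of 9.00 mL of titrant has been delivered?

11.96

n(acid) = 0.08923 x 0.02966 = 0.002647 mol; n(KOH) added = 0.3328 x 0.009000 = 0.002995 mol.
Base is in excess by 0.002995 - 0.002647 = 0.0003486 mol in a total volume of 0.03866 L.
[OH^-] = 0.0003486/0.03866 = 0.009018 M, so pOH = 2.04 and pH = 14.00 - 2.04 = 11.96.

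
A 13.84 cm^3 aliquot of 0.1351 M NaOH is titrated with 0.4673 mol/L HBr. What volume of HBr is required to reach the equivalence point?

4.00 mL

n(NaOH) = 0.1351 mol/L x 0.01384 L = 0.001870 mol.
At equivalence n(HBr) = n(NaOH) = 0.001870 mol.
V(HBr) = 0.001870 / 0.4673 = 0.004001 L = 4.00 mL.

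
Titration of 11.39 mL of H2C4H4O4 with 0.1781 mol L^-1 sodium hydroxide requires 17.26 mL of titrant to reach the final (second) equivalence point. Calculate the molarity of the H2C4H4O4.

0.135 M

n(NaOH) = 0.1781 x 0.01726 = 0.003074 mol.
At the final (second) equivalence point, 2 mol OH^- react per mol H2C4H4O4, so n(H2C4H4O4) = 0.003074 / 2 = 0.001537 mol.
[H2C4H4O4] = 0.001537 / 0.01139 L = 0.135 M.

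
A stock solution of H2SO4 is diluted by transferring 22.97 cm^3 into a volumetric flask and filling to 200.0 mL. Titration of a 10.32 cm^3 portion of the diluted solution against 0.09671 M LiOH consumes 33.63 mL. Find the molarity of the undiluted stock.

n(LiOH) = 0.09671 x 0.03363 = 0.003252 mol.
n(H2SO4) in the aliquot = 0.003252 x 1/2 = 0.001626 mol.
[diluted H2SO4] = 0.001626 / 0.01032 = 0.1576 M.
Dilution factor = 200.0/22.97 = 8.707, so [stock] = 0.1576 x 8.707 = 1.37 M.

1.37 M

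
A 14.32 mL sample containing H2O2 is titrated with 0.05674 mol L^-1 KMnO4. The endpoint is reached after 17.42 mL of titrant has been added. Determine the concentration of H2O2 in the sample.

n(KMnO4) = 0.05674 x 0.01742 = 0.0009884 mol.
From the balanced equation, 2 mol KMnO4 reacts with 5 mol H2O2, so n(H2O2) = 0.0009884 x 5/2 = 0.002471 mol.
[H2O2] = 0.002471 / 0.01432 L = 0.173 M.

0.173 M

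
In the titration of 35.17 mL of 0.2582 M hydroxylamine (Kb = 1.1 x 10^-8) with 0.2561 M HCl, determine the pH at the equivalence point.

3.47

n(NH2OH) = 0.2582 x 0.03517 = 0.009081 mol; V(HCl) at equivalence = 0.009081/0.2561 = 0.03546 L.
At equivalence the base is fully converted to NH3OH+; total volume = 0.07063 L, so [NH3OH+] = 0.009081/0.07063 = 0.1286 M.
Ka(NH3OH+) = Kw/Kb = 1.0e-14 / 1.1 x 10^-8 = 9.09e-7.
[H^+] = sqrt(Ka x [NH3OH+]) = sqrt(9.09e-7 x 0.1286) = 0.000342 M.
pH = -log(0.000342) = 3.47.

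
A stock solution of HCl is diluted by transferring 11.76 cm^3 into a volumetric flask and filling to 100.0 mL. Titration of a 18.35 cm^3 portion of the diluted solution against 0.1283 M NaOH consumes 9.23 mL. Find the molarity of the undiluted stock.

0.549 M

n(NaOH) = 0.1283 x 0.009230 = 0.001184 mol.
n(HCl) in the aliquot = 0.001184 mol.
[diluted HCl] = 0.001184 / 0.01835 = 0.06453 M.
Dilution factor = 100.0/11.76 = 8.503, so [stock] = 0.06453 x 8.503 = 0.549 M.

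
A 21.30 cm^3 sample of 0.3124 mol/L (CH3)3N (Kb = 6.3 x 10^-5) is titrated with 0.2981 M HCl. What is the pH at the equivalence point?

5.31

n((CH3)3N) = 0.3124 x 0.02130 = 0.006654 mol; V(HCl) at equivalence = 0.006654/0.2981 = 0.02232 L.
At equivalence the base is fully converted to (CH3)3NH+; total volume = 0.04362 L, so [(CH3)3NH+] = 0.006654/0.04362 = 0.1525 M.
Ka((CH3)3NH+) = Kw/Kb = 1.0e-14 / 6.3 x 10^-5 = 1.59e-10.
[H^+] = sqrt(Ka x [(CH3)3NH+]) = sqrt(1.59e-10 x 0.1525) = 4.92e-6 M.
pH = -log(4.92e-6) = 5.31.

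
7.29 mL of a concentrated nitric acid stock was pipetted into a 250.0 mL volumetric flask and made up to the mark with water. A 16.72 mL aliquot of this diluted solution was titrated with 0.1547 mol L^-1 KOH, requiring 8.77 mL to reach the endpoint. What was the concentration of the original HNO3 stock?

n(KOH) = 0.1547 x 0.008770 = 0.001357 mol.
n(HNO3) in the aliquot = 0.001357 mol.
[diluted HNO3] = 0.001357 / 0.01672 = 0.08114 M.
Dilution factor = 250.0/7.290 = 34.29, so [stock] = 0.08114 x 34.29 = 2.78 M.

2.78 M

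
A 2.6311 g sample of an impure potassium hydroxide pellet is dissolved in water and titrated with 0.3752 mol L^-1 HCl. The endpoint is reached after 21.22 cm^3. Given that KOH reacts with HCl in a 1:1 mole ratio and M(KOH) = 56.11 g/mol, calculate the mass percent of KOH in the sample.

n(HCl) = 0.3752 x 0.02122 = 0.007962 mol.
n(KOH) = 0.007962 / 1 = 0.007962 mol.
mass of KOH = 0.007962 x 56.11 = 0.4467 g.
% purity = 0.4467 / 2.6311 x 100 = 17.0%.

17.0%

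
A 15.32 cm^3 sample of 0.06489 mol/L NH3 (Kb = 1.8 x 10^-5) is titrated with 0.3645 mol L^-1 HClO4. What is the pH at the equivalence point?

n(NH3) = 0.06489 x 0.01532 = 0.0009941 mol; V(HClO4) at equivalence = 0.0009941/0.3645 = 0.002727 L.
At equivalence the base is fully converted to NH4+; total volume = 0.01805 L, so [NH4+] = 0.0009941/0.01805 = 0.05508 M.
Ka(NH4+) = Kw/Kb = 1.0e-14 / 1.8 x 10^-5 = 5.56e-10.
[H^+] = sqrt(Ka x [NH4+]) = sqrt(5.56e-10 x 0.05508) = 5.53e-6 M.
pH = -log(5.53e-6) = 5.26.

5.26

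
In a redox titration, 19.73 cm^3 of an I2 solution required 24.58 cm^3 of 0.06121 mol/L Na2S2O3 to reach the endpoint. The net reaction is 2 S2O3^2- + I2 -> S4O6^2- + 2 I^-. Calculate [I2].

n(Na2S2O3) = 0.06121 x 0.02458 = 0.001505 mol.
From the balanced equation, 2 mol Na2S2O3 reacts with 1 mol I2, so n(I2) = 0.001505 x 1/2 = 0.0007523 mol.
[I2] = 0.0007523 / 0.01973 L = 0.0381 M.

0.0381 M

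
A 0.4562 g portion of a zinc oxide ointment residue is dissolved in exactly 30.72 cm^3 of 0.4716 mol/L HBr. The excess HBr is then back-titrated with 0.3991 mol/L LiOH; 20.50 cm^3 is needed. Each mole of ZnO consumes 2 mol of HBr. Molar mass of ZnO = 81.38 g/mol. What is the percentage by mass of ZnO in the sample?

56.2%

Total n(HBr) added = 0.4716 x 0.03072 = 0.01449 mol.
n(LiOH) used = 0.3991 x 0.02050 = 0.008182 mol, which equals the excess n(HBr).
So n(HBr) consumed by the sample = 0.01449 - 0.008182 = 0.006306 mol.
n(ZnO) = 0.006306 / 2 = 0.003153 mol.
mass ZnO = 0.003153 x 81.38 = 0.2566 g, so %ZnO = 0.2566/0.4562 x 100 = 56.2%.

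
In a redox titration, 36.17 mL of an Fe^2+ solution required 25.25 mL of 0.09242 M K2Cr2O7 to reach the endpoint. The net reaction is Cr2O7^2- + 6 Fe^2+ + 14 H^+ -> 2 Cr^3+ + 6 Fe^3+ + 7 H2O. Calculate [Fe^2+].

n(K2Cr2O7) = 0.09242 x 0.02525 = 0.002334 mol.
From the balanced equation, 1 mol K2Cr2O7 reacts with 6 mol Fe^2+, so n(Fe^2+) = 0.002334 x 6/1 = 0.01400 mol.
[Fe^2+] = 0.01400 / 0.03617 L = 0.387 M.

0.387 M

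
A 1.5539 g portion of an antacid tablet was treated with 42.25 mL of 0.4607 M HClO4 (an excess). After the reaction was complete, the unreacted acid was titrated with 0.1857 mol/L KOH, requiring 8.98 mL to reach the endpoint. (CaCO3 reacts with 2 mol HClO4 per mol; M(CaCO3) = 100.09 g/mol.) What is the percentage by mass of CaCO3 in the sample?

Total n(HClO4) added = 0.4607 x 0.04225 = 0.01946 mol.
n(KOH) used = 0.1857 x 0.008980 = 0.001668 mol, which equals the excess n(HClO4).
So n(HClO4) consumed by the sample = 0.01946 - 0.001668 = 0.01780 mol.
n(CaCO3) = 0.01780 / 2 = 0.008898 mol.
mass CaCO3 = 0.008898 x 100.09 = 0.8907 g, so %CaCO3 = 0.8907/1.5539 x 100 = 57.3%.

57.3%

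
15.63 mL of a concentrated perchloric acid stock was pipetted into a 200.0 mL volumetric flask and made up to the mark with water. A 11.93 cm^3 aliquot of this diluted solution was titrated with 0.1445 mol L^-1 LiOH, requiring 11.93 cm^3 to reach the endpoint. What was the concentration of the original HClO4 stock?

n(LiOH) = 0.1445 x 0.01193 = 0.001724 mol.
n(HClO4) in the aliquot = 0.001724 mol.
[diluted HClO4] = 0.001724 / 0.01193 = 0.1445 M.
Dilution factor = 200.0/15.63 = 12.80, so [stock] = 0.1445 x 12.80 = 1.85 M.

1.85 M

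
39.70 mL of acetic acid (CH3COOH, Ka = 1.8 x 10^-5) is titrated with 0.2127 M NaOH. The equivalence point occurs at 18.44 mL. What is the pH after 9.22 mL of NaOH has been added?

4.74

9.22 mL is exactly half the equivalence volume (18.44/2), i.e. the half-equivalence point.
There, n(HA) = n(A^-), so pH = pKa = -log(1.8 x 10^-5) = 4.74.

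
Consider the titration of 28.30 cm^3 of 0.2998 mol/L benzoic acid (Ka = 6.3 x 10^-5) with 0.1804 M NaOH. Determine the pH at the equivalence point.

n(C6H5COOH) = 0.2998 x 0.02830 = 0.008484 mol; V(NaOH) at equivalence = 0.008484/0.1804 = 0.04703 L.
At equivalence all the acid is converted to C6H5COO-; total volume = 0.02830 + 0.04703 = 0.07533 L, so [C6H5COO-] = 0.008484/0.07533 = 0.1126 M.
Kb = Kw/Ka = 1.0e-14 / 6.3 x 10^-5 = 1.59e-10.
[OH^-] = sqrt(Kb x [C6H5COO-]) = sqrt(1.59e-10 x 0.1126) = 4.23e-6 M.
pOH = 5.37, so pH = 14.00 - 5.37 = 8.63.

8.63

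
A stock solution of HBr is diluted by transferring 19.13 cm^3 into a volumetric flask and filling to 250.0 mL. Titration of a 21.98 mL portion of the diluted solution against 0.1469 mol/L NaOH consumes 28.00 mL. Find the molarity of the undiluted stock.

n(NaOH) = 0.1469 x 0.02800 = 0.004113 mol.
n(HBr) in the aliquot = 0.004113 mol.
[diluted HBr] = 0.004113 / 0.02198 = 0.1871 M.
Dilution factor = 250.0/19.13 = 13.07, so [stock] = 0.1871 x 13.07 = 2.45 M.

2.45 M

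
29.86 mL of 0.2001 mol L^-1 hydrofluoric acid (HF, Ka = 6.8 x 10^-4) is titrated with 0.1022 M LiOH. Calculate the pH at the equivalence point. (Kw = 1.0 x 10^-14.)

n(HF) = 0.2001 x 0.02986 = 0.005975 mol; V(LiOH) at equivalence = 0.005975/0.1022 = 0.05846 L.
At equivalence all the acid is converted to F-; total volume = 0.02986 + 0.05846 = 0.08832 L, so [F-] = 0.005975/0.08832 = 0.06765 M.
Kb = Kw/Ka = 1.0e-14 / 6.8 x 10^-4 = 1.47e-11.
[OH^-] = sqrt(Kb x [F-]) = sqrt(1.47e-11 x 0.06765) = 9.97e-7 M.
pOH = 6.00, so pH = 14.00 - 6.00 = 8.00.

8.00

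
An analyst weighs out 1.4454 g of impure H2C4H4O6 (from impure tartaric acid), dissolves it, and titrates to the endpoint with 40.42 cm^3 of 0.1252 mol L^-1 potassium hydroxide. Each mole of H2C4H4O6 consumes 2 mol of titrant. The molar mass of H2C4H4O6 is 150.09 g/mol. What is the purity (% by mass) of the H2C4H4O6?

26.3%

n(KOH) = 0.1252 x 0.04042 = 0.005061 mol.
n(H2C4H4O6) = 0.005061 / 2 = 0.002530 mol.
mass of H2C4H4O6 = 0.002530 x 150.09 = 0.3798 g.
% purity = 0.3798 / 1.4454 x 100 = 26.3%.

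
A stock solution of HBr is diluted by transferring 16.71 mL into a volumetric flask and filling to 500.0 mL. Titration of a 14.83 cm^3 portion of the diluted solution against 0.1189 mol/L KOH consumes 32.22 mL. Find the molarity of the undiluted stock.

7.73 M

n(KOH) = 0.1189 x 0.03222 = 0.003831 mol.
n(HBr) in the aliquot = 0.003831 mol.
[diluted HBr] = 0.003831 / 0.01483 = 0.2583 M.
Dilution factor = 500.0/16.71 = 29.92, so [stock] = 0.2583 x 29.92 = 7.73 M.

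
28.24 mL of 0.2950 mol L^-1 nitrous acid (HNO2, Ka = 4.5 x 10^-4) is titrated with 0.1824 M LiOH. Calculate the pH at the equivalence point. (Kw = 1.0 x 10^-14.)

n(HNO2) = 0.2950 x 0.02824 = 0.008331 mol; V(LiOH) at equivalence = 0.008331/0.1824 = 0.04567 L.
At equivalence all the acid is converted to NO2-; total volume = 0.02824 + 0.04567 = 0.07391 L, so [NO2-] = 0.008331/0.07391 = 0.1127 M.
Kb = Kw/Ka = 1.0e-14 / 4.5 x 10^-4 = 2.22e-11.
[OH^-] = sqrt(Kb x [NO2-]) = sqrt(2.22e-11 x 0.1127) = 1.58e-6 M.
pOH = 5.80, so pH = 14.00 - 5.80 = 8.20.

8.20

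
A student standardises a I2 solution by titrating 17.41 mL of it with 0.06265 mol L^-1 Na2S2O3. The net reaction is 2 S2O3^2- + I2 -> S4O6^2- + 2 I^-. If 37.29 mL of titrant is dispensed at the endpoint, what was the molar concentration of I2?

n(Na2S2O3) = 0.06265 x 0.03729 = 0.002336 mol.
From the balanced equation, 2 mol Na2S2O3 reacts with 1 mol I2, so n(I2) = 0.002336 x 1/2 = 0.001168 mol.
[I2] = 0.001168 / 0.01741 L = 0.0671 M.

0.0671 M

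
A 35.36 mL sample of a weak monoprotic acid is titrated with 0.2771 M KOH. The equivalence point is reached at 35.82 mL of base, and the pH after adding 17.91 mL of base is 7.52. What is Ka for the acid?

17.91 mL is half of the equivalence volume, so this is the half-equivalence point where [HA] = [A^-].
At half-equivalence pH = pKa, so pKa = 7.52.
Ka = 10^(-7.52) = 3.0 x 10^-8.

3.0 x 10^-8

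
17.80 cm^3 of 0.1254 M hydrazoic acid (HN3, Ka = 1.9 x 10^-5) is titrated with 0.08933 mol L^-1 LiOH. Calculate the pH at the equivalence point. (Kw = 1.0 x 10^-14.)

8.72

n(HN3) = 0.1254 x 0.01780 = 0.002232 mol; V(LiOH) at equivalence = 0.002232/0.08933 = 0.02499 L.
At equivalence all the acid is converted to N3-; total volume = 0.01780 + 0.02499 = 0.04279 L, so [N3-] = 0.002232/0.04279 = 0.05217 M.
Kb = Kw/Ka = 1.0e-14 / 1.9 x 10^-5 = 5.26e-10.
[OH^-] = sqrt(Kb x [N3-]) = sqrt(5.26e-10 x 0.05217) = 5.24e-6 M.
pOH = 5.28, so pH = 14.00 - 5.28 = 8.72.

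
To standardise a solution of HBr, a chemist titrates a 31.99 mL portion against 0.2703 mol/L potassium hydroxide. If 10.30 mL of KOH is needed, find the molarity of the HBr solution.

0.0870 M

n(KOH) delivered = 0.2703 x 0.01030 = 0.002784 mol.
For a 1:1 reaction, n(HBr) = 0.002784 mol.
[HBr] = 0.002784 mol / 0.03199 L = 0.0870 M.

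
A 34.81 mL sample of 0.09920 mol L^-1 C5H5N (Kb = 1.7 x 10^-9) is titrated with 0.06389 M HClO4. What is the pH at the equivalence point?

3.32

n(C5H5N) = 0.09920 x 0.03481 = 0.003453 mol; V(HClO4) at equivalence = 0.003453/0.06389 = 0.05405 L.
At equivalence the base is fully converted to C5H5NH+; total volume = 0.08886 L, so [C5H5NH+] = 0.003453/0.08886 = 0.03886 M.
Ka(C5H5NH+) = Kw/Kb = 1.0e-14 / 1.7 x 10^-9 = 5.88e-6.
[H^+] = sqrt(Ka x [C5H5NH+]) = sqrt(5.88e-6 x 0.03886) = 0.000478 M.
pH = -log(0.000478) = 3.32.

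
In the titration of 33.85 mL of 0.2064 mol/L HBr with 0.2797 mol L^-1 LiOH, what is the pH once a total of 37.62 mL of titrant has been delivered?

n(acid) = 0.2064 x 0.03385 = 0.006987 mol; n(LiOH) added = 0.2797 x 0.03762 = 0.01052 mol.
Base is in excess by 0.01052 - 0.006987 = 0.003536 mol in a total volume of 0.07147 L.
[OH^-] = 0.003536/0.07147 = 0.04947 M, so pOH = 1.31 and pH = 14.00 - 1.31 = 12.69.

12.69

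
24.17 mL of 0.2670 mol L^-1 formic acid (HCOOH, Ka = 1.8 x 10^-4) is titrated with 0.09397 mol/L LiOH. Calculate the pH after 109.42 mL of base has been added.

12.46

n(acid) = 0.2670 x 0.02417 = 0.006453 mol; n(LiOH) added = 0.09397 x 0.1094 = 0.01028 mol.
Base is in excess by 0.01028 - 0.006453 = 0.003829 mol in a total volume of 0.1336 L.
[OH^-] = 0.003829/0.1336 = 0.02866 M, so pOH = 1.54 and pH = 14.00 - 1.54 = 12.46.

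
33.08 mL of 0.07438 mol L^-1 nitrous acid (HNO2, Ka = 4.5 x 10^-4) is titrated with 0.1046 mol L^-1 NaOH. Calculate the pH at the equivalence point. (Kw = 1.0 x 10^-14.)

7.99

n(HNO2) = 0.07438 x 0.03308 = 0.002460 mol; V(NaOH) at equivalence = 0.002460/0.1046 = 0.02352 L.
At equivalence all the acid is converted to NO2-; total volume = 0.03308 + 0.02352 = 0.05660 L, so [NO2-] = 0.002460/0.05660 = 0.04347 M.
Kb = Kw/Ka = 1.0e-14 / 4.5 x 10^-4 = 2.22e-11.
[OH^-] = sqrt(Kb x [NO2-]) = sqrt(2.22e-11 x 0.04347) = 9.83e-7 M.
pOH = 6.01, so pH = 14.00 - 6.01 = 7.99.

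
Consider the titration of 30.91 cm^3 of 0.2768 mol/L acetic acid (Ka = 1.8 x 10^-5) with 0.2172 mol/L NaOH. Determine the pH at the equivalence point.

8.92

n(CH3COOH) = 0.2768 x 0.03091 = 0.008556 mol; V(NaOH) at equivalence = 0.008556/0.2172 = 0.03939 L.
At equivalence all the acid is converted to CH3COO-; total volume = 0.03091 + 0.03939 = 0.07030 L, so [CH3COO-] = 0.008556/0.07030 = 0.1217 M.
Kb = Kw/Ka = 1.0e-14 / 1.8 x 10^-5 = 5.56e-10.
[OH^-] = sqrt(Kb x [CH3COO-]) = sqrt(5.56e-10 x 0.1217) = 8.22e-6 M.
pOH = 5.08, so pH = 14.00 - 5.08 = 8.92.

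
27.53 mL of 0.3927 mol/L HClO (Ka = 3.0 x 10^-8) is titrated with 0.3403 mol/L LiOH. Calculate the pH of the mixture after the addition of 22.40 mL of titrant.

7.90

Initial n(HClO) = 0.3927 x 0.02753 = 0.01081 mol.
n(LiOH) added = 0.3403 x 0.02240 = 0.007623 mol, converting that many moles of HClO to ClO-.
Remaining n(HClO) = 0.003188 mol; n(ClO-) = 0.007623 mol.
By Henderson-Hasselbalch, pH = pKa + log([A^-]/[HA]) = 7.52 + log(0.007623/0.003188) = 7.52 + (+0.38) = 7.90.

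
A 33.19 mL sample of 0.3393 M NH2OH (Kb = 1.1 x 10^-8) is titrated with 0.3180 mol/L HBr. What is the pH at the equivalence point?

n(NH2OH) = 0.3393 x 0.03319 = 0.01126 mol; V(HBr) at equivalence = 0.01126/0.3180 = 0.03541 L.
At equivalence the base is fully converted to NH3OH+; total volume = 0.06860 L, so [NH3OH+] = 0.01126/0.06860 = 0.1642 M.
Ka(NH3OH+) = Kw/Kb = 1.0e-14 / 1.1 x 10^-8 = 9.09e-7.
[H^+] = sqrt(Ka x [NH3OH+]) = sqrt(9.09e-7 x 0.1642) = 0.000386 M.
pH = -log(0.000386) = 3.41.

3.41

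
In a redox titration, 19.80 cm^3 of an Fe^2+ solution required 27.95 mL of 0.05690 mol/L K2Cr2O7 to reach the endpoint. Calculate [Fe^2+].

n(K2Cr2O7) = 0.05690 x 0.02795 = 0.001590 mol.
From the balanced equation, 1 mol K2Cr2O7 reacts with 6 mol Fe^2+, so n(Fe^2+) = 0.001590 x 6/1 = 0.009542 mol.
[Fe^2+] = 0.009542 / 0.01980 L = 0.482 M.

0.482 M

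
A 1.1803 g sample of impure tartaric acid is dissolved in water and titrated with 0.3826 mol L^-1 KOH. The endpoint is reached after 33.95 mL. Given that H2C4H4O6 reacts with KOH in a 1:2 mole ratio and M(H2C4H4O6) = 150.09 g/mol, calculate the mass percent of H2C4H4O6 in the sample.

n(KOH) = 0.3826 x 0.03395 = 0.01299 mol.
n(H2C4H4O6) = 0.01299 / 2 = 0.006495 mol.
mass of H2C4H4O6 = 0.006495 x 150.09 = 0.9748 g.
% purity = 0.9748 / 1.1803 x 100 = 82.6%.

82.6%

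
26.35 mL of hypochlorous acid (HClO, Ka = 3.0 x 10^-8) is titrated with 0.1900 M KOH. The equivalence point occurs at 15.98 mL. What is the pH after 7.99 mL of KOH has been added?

7.99 mL is exactly half the equivalence volume (15.98/2), i.e. the half-equivalence point.
There, n(HA) = n(A^-), so pH = pKa = -log(3.0 x 10^-8) = 7.52.

7.52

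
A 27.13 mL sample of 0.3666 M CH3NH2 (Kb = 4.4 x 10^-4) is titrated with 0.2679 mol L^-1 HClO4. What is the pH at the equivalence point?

n(CH3NH2) = 0.3666 x 0.02713 = 0.009946 mol; V(HClO4) at equivalence = 0.009946/0.2679 = 0.03713 L.
At equivalence the base is fully converted to CH3NH3+; total volume = 0.06426 L, so [CH3NH3+] = 0.009946/0.06426 = 0.1548 M.
Ka(CH3NH3+) = Kw/Kb = 1.0e-14 / 4.4 x 10^-4 = 2.27e-11.
[H^+] = sqrt(Ka x [CH3NH3+]) = sqrt(2.27e-11 x 0.1548) = 1.88e-6 M.
pH = -log(1.88e-6) = 5.73.

5.73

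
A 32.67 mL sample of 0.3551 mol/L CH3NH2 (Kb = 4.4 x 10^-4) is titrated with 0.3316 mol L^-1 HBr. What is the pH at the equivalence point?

5.70

n(CH3NH2) = 0.3551 x 0.03267 = 0.01160 mol; V(HBr) at equivalence = 0.01160/0.3316 = 0.03499 L.
At equivalence the base is fully converted to CH3NH3+; total volume = 0.06766 L, so [CH3NH3+] = 0.01160/0.06766 = 0.1715 M.
Ka(CH3NH3+) = Kw/Kb = 1.0e-14 / 4.4 x 10^-4 = 2.27e-11.
[H^+] = sqrt(Ka x [CH3NH3+]) = sqrt(2.27e-11 x 0.1715) = 1.97e-6 M.
pH = -log(1.97e-6) = 5.70.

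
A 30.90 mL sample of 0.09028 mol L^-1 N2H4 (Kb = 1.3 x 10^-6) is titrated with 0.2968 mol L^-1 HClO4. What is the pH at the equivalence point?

n(N2H4) = 0.09028 x 0.03090 = 0.002790 mol; V(HClO4) at equivalence = 0.002790/0.2968 = 0.009399 L.
At equivalence the base is fully converted to N2H5+; total volume = 0.04030 L, so [N2H5+] = 0.002790/0.04030 = 0.06922 M.
Ka(N2H5+) = Kw/Kb = 1.0e-14 / 1.3 x 10^-6 = 7.69e-9.
[H^+] = sqrt(Ka x [N2H5+]) = sqrt(7.69e-9 x 0.06922) = 2.31e-5 M.
pH = -log(2.31e-5) = 4.64.

4.64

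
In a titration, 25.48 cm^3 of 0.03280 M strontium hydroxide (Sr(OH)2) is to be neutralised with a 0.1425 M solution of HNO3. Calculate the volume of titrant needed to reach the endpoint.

11.7 mL

n(Sr(OH)2) = 0.03280 mol/L x 0.02548 L = 0.0008357 mol.
The neutralisation is 1 Sr(OH)2 : 2 HNO3, so n(HNO3) = 0.0008357 x 2/1 = 0.001671 mol.
V(HNO3) = 0.001671 / 0.1425 = 0.01173 L = 11.7 mL.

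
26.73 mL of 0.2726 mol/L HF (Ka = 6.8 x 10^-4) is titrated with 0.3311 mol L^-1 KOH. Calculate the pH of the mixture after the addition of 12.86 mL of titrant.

Initial n(HF) = 0.2726 x 0.02673 = 0.007287 mol.
n(KOH) added = 0.3311 x 0.01286 = 0.004258 mol, converting that many moles of HF to F-.
Remaining n(HF) = 0.003029 mol; n(F-) = 0.004258 mol.
By Henderson-Hasselbalch, pH = pKa + log([A^-]/[HA]) = 3.17 + log(0.004258/0.003029) = 3.17 + (+0.15) = 3.32.

3.32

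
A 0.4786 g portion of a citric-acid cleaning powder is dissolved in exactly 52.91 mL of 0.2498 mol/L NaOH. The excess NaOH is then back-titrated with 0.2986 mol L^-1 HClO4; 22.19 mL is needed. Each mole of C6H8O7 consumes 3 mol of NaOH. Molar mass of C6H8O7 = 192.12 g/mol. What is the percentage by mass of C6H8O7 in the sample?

88.2%

Total n(NaOH) added = 0.2498 x 0.05291 = 0.01322 mol.
n(HClO4) used = 0.2986 x 0.02219 = 0.006626 mol, which equals the excess n(NaOH).
So n(NaOH) consumed by the sample = 0.01322 - 0.006626 = 0.006591 mol.
n(C6H8O7) = 0.006591 / 3 = 0.002197 mol.
mass C6H8O7 = 0.002197 x 192.12 = 0.4221 g, so %C6H8O7 = 0.4221/0.4786 x 100 = 88.2%.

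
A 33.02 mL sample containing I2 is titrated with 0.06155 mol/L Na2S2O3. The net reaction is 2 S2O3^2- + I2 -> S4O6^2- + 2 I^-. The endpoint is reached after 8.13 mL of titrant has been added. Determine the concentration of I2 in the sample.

0.00758 M

n(Na2S2O3) = 0.06155 x 0.008130 = 0.0005004 mol.
From the balanced equation, 2 mol Na2S2O3 reacts with 1 mol I2, so n(I2) = 0.0005004 x 1/2 = 0.0002502 mol.
[I2] = 0.0002502 / 0.03302 L = 0.00758 M.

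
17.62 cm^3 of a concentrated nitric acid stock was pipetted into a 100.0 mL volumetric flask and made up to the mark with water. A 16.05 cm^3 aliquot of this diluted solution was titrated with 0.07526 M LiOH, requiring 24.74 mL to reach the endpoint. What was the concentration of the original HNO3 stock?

0.658 M

n(LiOH) = 0.07526 x 0.02474 = 0.001862 mol.
n(HNO3) in the aliquot = 0.001862 mol.
[diluted HNO3] = 0.001862 / 0.01605 = 0.1160 M.
Dilution factor = 100.0/17.62 = 5.675, so [stock] = 0.1160 x 5.675 = 0.658 M.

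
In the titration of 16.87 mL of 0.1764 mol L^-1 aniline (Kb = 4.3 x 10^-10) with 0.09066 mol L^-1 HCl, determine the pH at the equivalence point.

2.93

n(C6H5NH2) = 0.1764 x 0.01687 = 0.002976 mol; V(HCl) at equivalence = 0.002976/0.09066 = 0.03282 L.
At equivalence the base is fully converted to C6H5NH3+; total volume = 0.04969 L, so [C6H5NH3+] = 0.002976/0.04969 = 0.05988 M.
Ka(C6H5NH3+) = Kw/Kb = 1.0e-14 / 4.3 x 10^-10 = 2.33e-5.
[H^+] = sqrt(Ka x [C6H5NH3+]) = sqrt(2.33e-5 x 0.05988) = 0.00118 M.
pH = -log(0.00118) = 2.93.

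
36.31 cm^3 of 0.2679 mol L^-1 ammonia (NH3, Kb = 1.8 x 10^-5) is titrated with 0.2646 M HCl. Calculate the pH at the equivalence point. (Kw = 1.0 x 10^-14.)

n(NH3) = 0.2679 x 0.03631 = 0.009727 mol; V(HCl) at equivalence = 0.009727/0.2646 = 0.03676 L.
At equivalence the base is fully converted to NH4+; total volume = 0.07307 L, so [NH4+] = 0.009727/0.07307 = 0.1331 M.
Ka(NH4+) = Kw/Kb = 1.0e-14 / 1.8 x 10^-5 = 5.56e-10.
[H^+] = sqrt(Ka x [NH4+]) = sqrt(5.56e-10 x 0.1331) = 8.60e-6 M.
pH = -log(8.60e-6) = 5.07.

5.07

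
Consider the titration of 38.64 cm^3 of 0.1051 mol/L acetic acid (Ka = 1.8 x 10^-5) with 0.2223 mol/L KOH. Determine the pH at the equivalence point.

8.80

n(CH3COOH) = 0.1051 x 0.03864 = 0.004061 mol; V(KOH) at equivalence = 0.004061/0.2223 = 0.01827 L.
At equivalence all the acid is converted to CH3COO-; total volume = 0.03864 + 0.01827 = 0.05691 L, so [CH3COO-] = 0.004061/0.05691 = 0.07136 M.
Kb = Kw/Ka = 1.0e-14 / 1.8 x 10^-5 = 5.56e-10.
[OH^-] = sqrt(Kb x [CH3COO-]) = sqrt(5.56e-10 x 0.07136) = 6.30e-6 M.
pOH = 5.20, so pH = 14.00 - 5.20 = 8.80.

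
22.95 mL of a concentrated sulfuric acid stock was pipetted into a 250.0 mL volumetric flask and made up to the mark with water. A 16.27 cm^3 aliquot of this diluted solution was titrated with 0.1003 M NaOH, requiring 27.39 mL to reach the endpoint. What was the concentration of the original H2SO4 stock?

n(NaOH) = 0.1003 x 0.02739 = 0.002747 mol.
n(H2SO4) in the aliquot = 0.002747 x 1/2 = 0.001374 mol.
[diluted H2SO4] = 0.001374 / 0.01627 = 0.08443 M.
Dilution factor = 250.0/22.95 = 10.89, so [stock] = 0.08443 x 10.89 = 0.920 M.

0.920 M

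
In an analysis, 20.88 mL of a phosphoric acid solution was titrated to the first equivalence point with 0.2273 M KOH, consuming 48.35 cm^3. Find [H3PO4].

n(KOH) = 0.2273 x 0.04835 = 0.01099 mol.
At the first equivalence point, 1 mol OH^- react per mol H3PO4, so n(H3PO4) = 0.01099 / 1 = 0.01099 mol.
[H3PO4] = 0.01099 / 0.02088 L = 0.526 M.

0.526 M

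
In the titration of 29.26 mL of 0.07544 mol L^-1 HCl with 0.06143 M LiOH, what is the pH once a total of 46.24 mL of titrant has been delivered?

n(acid) = 0.07544 x 0.02926 = 0.002207 mol; n(LiOH) added = 0.06143 x 0.04624 = 0.002841 mol.
Base is in excess by 0.002841 - 0.002207 = 0.0006331 mol in a total volume of 0.07550 L.
[OH^-] = 0.0006331/0.07550 = 0.008386 M, so pOH = 2.08 and pH = 14.00 - 2.08 = 11.92.

11.92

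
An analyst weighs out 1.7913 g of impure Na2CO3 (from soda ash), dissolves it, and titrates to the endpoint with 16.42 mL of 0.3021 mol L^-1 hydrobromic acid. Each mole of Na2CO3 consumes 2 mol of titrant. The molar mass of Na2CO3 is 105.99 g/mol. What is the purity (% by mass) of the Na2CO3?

n(HBr) = 0.3021 x 0.01642 = 0.004960 mol.
n(Na2CO3) = 0.004960 / 2 = 0.002480 mol.
mass of Na2CO3 = 0.002480 x 105.99 = 0.2629 g.
% purity = 0.2629 / 1.7913 x 100 = 14.7%.

14.7%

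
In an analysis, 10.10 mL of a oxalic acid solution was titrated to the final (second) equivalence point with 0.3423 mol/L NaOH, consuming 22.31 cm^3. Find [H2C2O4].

0.378 M

n(NaOH) = 0.3423 x 0.02231 = 0.007637 mol.
At the final (second) equivalence point, 2 mol OH^- react per mol H2C2O4, so n(H2C2O4) = 0.007637 / 2 = 0.003818 mol.
[H2C2O4] = 0.003818 / 0.01010 L = 0.378 M.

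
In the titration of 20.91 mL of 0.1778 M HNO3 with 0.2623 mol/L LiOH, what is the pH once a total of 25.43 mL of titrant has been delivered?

n(acid) = 0.1778 x 0.02091 = 0.003718 mol; n(LiOH) added = 0.2623 x 0.02543 = 0.006670 mol.
Base is in excess by 0.006670 - 0.003718 = 0.002952 mol in a total volume of 0.04634 L.
[OH^-] = 0.002952/0.04634 = 0.06371 M, so pOH = 1.20 and pH = 14.00 - 1.20 = 12.80.

12.80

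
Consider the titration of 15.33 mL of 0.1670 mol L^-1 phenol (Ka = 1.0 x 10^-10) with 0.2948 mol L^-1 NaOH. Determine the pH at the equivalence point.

n(C6H5OH) = 0.1670 x 0.01533 = 0.002560 mol; V(NaOH) at equivalence = 0.002560/0.2948 = 0.008684 L.
At equivalence all the acid is converted to C6H5O-; total volume = 0.01533 + 0.008684 = 0.02401 L, so [C6H5O-] = 0.002560/0.02401 = 0.1066 M.
Kb = Kw/Ka = 1.0e-14 / 1.0 x 10^-10 = 0.000100.
[OH^-] = sqrt(Kb x [C6H5O-]) = sqrt(0.000100 x 0.1066) = 0.00327 M.
pOH = 2.49, so pH = 14.00 - 2.49 = 11.51.

11.51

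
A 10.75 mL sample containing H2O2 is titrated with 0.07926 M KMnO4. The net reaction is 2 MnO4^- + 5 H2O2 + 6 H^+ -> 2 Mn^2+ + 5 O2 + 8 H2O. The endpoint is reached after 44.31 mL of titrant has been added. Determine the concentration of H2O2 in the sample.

0.817 M

n(KMnO4) = 0.07926 x 0.04431 = 0.003512 mol.
From the balanced equation, 2 mol KMnO4 reacts with 5 mol H2O2, so n(H2O2) = 0.003512 x 5/2 = 0.008780 mol.
[H2O2] = 0.008780 / 0.01075 L = 0.817 M.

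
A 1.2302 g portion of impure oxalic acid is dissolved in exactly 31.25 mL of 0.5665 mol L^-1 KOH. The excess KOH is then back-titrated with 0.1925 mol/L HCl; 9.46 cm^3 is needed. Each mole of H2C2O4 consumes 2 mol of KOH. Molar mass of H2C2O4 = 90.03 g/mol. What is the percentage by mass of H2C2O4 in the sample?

58.1%

Total n(KOH) added = 0.5665 x 0.03125 = 0.01770 mol.
n(HCl) used = 0.1925 x 0.009460 = 0.001821 mol, which equals the excess n(KOH).
So n(KOH) consumed by the sample = 0.01770 - 0.001821 = 0.01588 mol.
n(H2C2O4) = 0.01588 / 2 = 0.007941 mol.
mass H2C2O4 = 0.007941 x 90.03 = 0.7149 g, so %H2C2O4 = 0.7149/1.2302 x 100 = 58.1%.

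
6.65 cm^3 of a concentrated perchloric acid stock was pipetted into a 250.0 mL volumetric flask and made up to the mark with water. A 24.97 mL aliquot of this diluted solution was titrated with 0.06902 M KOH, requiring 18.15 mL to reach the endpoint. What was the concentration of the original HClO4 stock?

1.89 M

n(KOH) = 0.06902 x 0.01815 = 0.001253 mol.
n(HClO4) in the aliquot = 0.001253 mol.
[diluted HClO4] = 0.001253 / 0.02497 = 0.05017 M.
Dilution factor = 250.0/6.650 = 37.59, so [stock] = 0.05017 x 37.59 = 1.89 M.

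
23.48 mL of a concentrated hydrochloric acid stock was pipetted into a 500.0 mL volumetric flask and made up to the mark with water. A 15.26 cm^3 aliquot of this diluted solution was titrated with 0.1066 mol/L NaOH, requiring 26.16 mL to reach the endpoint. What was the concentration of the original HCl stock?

n(NaOH) = 0.1066 x 0.02616 = 0.002789 mol.
n(HCl) in the aliquot = 0.002789 mol.
[diluted HCl] = 0.002789 / 0.01526 = 0.1827 M.
Dilution factor = 500.0/23.48 = 21.29, so [stock] = 0.1827 x 21.29 = 3.89 M.

3.89 M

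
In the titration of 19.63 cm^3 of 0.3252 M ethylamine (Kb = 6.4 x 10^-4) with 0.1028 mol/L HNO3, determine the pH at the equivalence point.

n(C2H5NH2) = 0.3252 x 0.01963 = 0.006384 mol; V(HNO3) at equivalence = 0.006384/0.1028 = 0.06210 L.
At equivalence the base is fully converted to C2H5NH3+; total volume = 0.08173 L, so [C2H5NH3+] = 0.006384/0.08173 = 0.07811 M.
Ka(C2H5NH3+) = Kw/Kb = 1.0e-14 / 6.4 x 10^-4 = 1.56e-11.
[H^+] = sqrt(Ka x [C2H5NH3+]) = sqrt(1.56e-11 x 0.07811) = 1.10e-6 M.
pH = -log(1.10e-6) = 5.96.

5.96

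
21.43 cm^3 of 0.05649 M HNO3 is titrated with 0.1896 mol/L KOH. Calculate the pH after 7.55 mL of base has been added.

n(acid) = 0.05649 x 0.02143 = 0.001211 mol; n(KOH) added = 0.1896 x 0.007550 = 0.001431 mol.
Base is in excess by 0.001431 - 0.001211 = 0.0002209 mol in a total volume of 0.02898 L.
[OH^-] = 0.0002209/0.02898 = 0.007622 M, so pOH = 2.12 and pH = 14.00 - 2.12 = 11.88.

11.88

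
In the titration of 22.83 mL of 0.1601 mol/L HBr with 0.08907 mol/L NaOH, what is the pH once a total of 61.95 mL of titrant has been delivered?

n(acid) = 0.1601 x 0.02283 = 0.003655 mol; n(NaOH) added = 0.08907 x 0.06195 = 0.005518 mol.
Base is in excess by 0.005518 - 0.003655 = 0.001863 mol in a total volume of 0.08478 L.
[OH^-] = 0.001863/0.08478 = 0.02197 M, so pOH = 1.66 and pH = 14.00 - 1.66 = 12.34.

12.34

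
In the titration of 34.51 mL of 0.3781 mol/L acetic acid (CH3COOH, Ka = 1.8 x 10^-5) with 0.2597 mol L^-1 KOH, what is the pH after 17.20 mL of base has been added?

Initial n(CH3COOH) = 0.3781 x 0.03451 = 0.01305 mol.
n(KOH) added = 0.2597 x 0.01720 = 0.004467 mol, converting that many moles of CH3COOH to CH3COO-.
Remaining n(CH3COOH) = 0.008581 mol; n(CH3COO-) = 0.004467 mol.
By Henderson-Hasselbalch, pH = pKa + log([A^-]/[HA]) = 4.74 + log(0.004467/0.008581) = 4.74 + (-0.28) = 4.46.

4.46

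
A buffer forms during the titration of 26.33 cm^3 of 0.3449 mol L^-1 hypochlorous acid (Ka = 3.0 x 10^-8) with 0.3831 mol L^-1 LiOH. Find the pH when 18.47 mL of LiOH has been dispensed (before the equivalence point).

8.07

Initial n(HClO) = 0.3449 x 0.02633 = 0.009081 mol.
n(LiOH) added = 0.3831 x 0.01847 = 0.007076 mol, converting that many moles of HClO to ClO-.
Remaining n(HClO) = 0.002005 mol; n(ClO-) = 0.007076 mol.
By Henderson-Hasselbalch, pH = pKa + log([A^-]/[HA]) = 7.52 + log(0.007076/0.002005) = 7.52 + (+0.55) = 8.07.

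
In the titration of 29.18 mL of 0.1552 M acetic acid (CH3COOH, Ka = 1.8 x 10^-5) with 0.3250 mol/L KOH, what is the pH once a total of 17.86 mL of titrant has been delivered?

n(acid) = 0.1552 x 0.02918 = 0.004529 mol; n(KOH) added = 0.3250 x 0.01786 = 0.005804 mol.
Base is in excess by 0.005804 - 0.004529 = 0.001276 mol in a total volume of 0.04704 L.
[OH^-] = 0.001276/0.04704 = 0.02712 M, so pOH = 1.57 and pH = 14.00 - 1.57 = 12.43.

12.43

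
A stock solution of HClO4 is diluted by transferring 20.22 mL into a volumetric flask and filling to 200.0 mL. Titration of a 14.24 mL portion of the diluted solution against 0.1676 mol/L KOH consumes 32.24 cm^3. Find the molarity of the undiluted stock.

n(KOH) = 0.1676 x 0.03224 = 0.005403 mol.
n(HClO4) in the aliquot = 0.005403 mol.
[diluted HClO4] = 0.005403 / 0.01424 = 0.3795 M.
Dilution factor = 200.0/20.22 = 9.891, so [stock] = 0.3795 x 9.891 = 3.75 M.

3.75 M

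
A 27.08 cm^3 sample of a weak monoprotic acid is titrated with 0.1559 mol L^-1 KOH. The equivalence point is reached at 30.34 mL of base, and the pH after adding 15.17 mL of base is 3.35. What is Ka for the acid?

15.17 mL is half of the equivalence volume, so this is the half-equivalence point where [HA] = [A^-].
At half-equivalence pH = pKa, so pKa = 3.35.
Ka = 10^(-3.35) = 4.5 x 10^-4.

4.5 x 10^-4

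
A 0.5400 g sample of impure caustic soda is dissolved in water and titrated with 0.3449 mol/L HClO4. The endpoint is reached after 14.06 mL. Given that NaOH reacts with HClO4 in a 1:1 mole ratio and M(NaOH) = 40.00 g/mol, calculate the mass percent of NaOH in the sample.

n(HClO4) = 0.3449 x 0.01406 = 0.004849 mol.
n(NaOH) = 0.004849 / 1 = 0.004849 mol.
mass of NaOH = 0.004849 x 40.00 = 0.1940 g.
% purity = 0.1940 / 0.5400 x 100 = 35.9%.

35.9%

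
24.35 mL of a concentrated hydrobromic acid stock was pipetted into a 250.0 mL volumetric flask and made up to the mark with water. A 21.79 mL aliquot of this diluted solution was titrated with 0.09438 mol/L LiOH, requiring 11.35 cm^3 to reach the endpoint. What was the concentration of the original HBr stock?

n(LiOH) = 0.09438 x 0.01135 = 0.001071 mol.
n(HBr) in the aliquot = 0.001071 mol.
[diluted HBr] = 0.001071 / 0.02179 = 0.04916 M.
Dilution factor = 250.0/24.35 = 10.27, so [stock] = 0.04916 x 10.27 = 0.505 M.

0.505 M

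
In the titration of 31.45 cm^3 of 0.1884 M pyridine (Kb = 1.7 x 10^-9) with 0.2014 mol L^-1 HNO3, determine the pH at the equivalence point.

n(C5H5N) = 0.1884 x 0.03145 = 0.005925 mol; V(HNO3) at equivalence = 0.005925/0.2014 = 0.02942 L.
At equivalence the base is fully converted to C5H5NH+; total volume = 0.06087 L, so [C5H5NH+] = 0.005925/0.06087 = 0.09734 M.
Ka(C5H5NH+) = Kw/Kb = 1.0e-14 / 1.7 x 10^-9 = 5.88e-6.
[H^+] = sqrt(Ka x [C5H5NH+]) = sqrt(5.88e-6 x 0.09734) = 0.000757 M.
pH = -log(0.000757) = 3.12.

3.12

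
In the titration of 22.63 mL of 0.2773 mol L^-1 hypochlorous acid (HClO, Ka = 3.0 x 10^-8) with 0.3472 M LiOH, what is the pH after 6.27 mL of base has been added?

7.25

Initial n(HClO) = 0.2773 x 0.02263 = 0.006275 mol.
n(LiOH) added = 0.3472 x 0.006270 = 0.002177 mol, converting that many moles of HClO to ClO-.
Remaining n(HClO) = 0.004098 mol; n(ClO-) = 0.002177 mol.
By Henderson-Hasselbalch, pH = pKa + log([A^-]/[HA]) = 7.52 + log(0.002177/0.004098) = 7.52 + (-0.27) = 7.25.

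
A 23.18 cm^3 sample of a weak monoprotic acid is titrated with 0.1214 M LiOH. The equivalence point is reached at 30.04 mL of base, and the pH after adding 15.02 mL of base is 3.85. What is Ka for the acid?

15.02 mL is half of the equivalence volume, so this is the half-equivalence point where [HA] = [A^-].
At half-equivalence pH = pKa, so pKa = 3.85.
Ka = 10^(-3.85) = 1.4 x 10^-4.

1.4 x 10^-4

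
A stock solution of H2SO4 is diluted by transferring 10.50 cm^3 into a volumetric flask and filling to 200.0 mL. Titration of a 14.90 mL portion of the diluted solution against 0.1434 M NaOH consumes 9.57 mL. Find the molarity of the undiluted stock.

0.877 M

n(NaOH) = 0.1434 x 0.009570 = 0.001372 mol.
n(H2SO4) in the aliquot = 0.001372 x 1/2 = 0.0006862 mol.
[diluted H2SO4] = 0.0006862 / 0.01490 = 0.04605 M.
Dilution factor = 200.0/10.50 = 19.05, so [stock] = 0.04605 x 19.05 = 0.877 M.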